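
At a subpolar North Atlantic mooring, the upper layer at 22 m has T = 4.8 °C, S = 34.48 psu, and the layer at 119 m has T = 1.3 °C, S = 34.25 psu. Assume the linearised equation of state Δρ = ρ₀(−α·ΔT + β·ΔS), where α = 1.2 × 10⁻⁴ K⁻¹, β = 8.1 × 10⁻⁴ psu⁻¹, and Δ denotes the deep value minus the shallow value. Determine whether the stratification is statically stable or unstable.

stable

ΔT = 1.3 − 4.8 = -3.5 K and ΔS = 34.25 − 34.48 = -0.23 psu (deep − shallow).
−αΔT = 4.20 × 10⁻⁴; βΔS = -1.863 × 10⁻⁴; sum Δρ/ρ₀ = 2.337 × 10⁻⁴.
Δρ/ρ₀ > 0, so Δρ > 0: deeper water is denser → statically stable.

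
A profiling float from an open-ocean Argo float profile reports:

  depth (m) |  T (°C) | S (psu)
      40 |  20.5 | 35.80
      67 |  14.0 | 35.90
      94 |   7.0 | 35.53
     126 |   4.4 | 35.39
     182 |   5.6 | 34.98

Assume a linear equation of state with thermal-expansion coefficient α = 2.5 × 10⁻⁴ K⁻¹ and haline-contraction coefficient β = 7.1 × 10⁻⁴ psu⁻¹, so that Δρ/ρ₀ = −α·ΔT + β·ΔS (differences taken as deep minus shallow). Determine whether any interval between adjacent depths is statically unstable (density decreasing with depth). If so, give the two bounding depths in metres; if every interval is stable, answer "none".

Evaluate Δρ/ρ₀ = −αΔT + βΔS across each adjacent pair:
  40–67 m: −αΔT+βΔS = −(2.5 × 10⁻⁴)(-6.5)+(7.1 × 10⁻⁴)(+0.10) = 1.7 × 10⁻³ → stable
  67–94 m: −αΔT+βΔS = −(2.5 × 10⁻⁴)(-7.0)+(7.1 × 10⁻⁴)(-0.37) = 1.5 × 10⁻³ → stable
  94–126 m: −αΔT+βΔS = −(2.5 × 10⁻⁴)(-2.6)+(7.1 × 10⁻⁴)(-0.14) = 5.5 × 10⁻⁴ → stable
  126–182 m: −αΔT+βΔS = −(2.5 × 10⁻⁴)(+1.2)+(7.1 × 10⁻⁴)(-0.41) = -5.9 × 10⁻⁴ → UNSTABLE
The 126–182 m interval has Δρ < 0: lighter water underlies denser water.

126–182 m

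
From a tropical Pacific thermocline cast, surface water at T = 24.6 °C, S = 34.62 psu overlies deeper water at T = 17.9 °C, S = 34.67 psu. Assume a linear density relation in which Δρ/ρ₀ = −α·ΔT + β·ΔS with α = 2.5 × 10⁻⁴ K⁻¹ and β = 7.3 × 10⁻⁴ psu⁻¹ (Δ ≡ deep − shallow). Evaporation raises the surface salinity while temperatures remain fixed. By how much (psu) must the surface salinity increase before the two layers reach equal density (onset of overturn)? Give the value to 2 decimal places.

Neutral buoyancy requires −α(T_deep − T_surf) + β(S_deep − S_surf′) = 0.
S_surf′ = S_deep − (α/β)·ΔT = 34.67 − (2.5 × 10⁻⁴/7.3 × 10⁻⁴)·(-6.7) = 36.9645 psu.
Increase required: 36.9645 − 34.62 = 2.3445 psu.

2.34 psu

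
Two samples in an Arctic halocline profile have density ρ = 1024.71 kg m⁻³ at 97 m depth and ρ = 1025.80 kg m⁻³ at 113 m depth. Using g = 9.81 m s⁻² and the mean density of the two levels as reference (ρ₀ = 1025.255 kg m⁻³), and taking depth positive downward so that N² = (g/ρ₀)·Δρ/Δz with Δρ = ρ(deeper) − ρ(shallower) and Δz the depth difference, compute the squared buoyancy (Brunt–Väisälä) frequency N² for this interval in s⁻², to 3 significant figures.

Δρ = 1025.80 − 1024.71 = 1.09 kg m⁻³ over Δz = 113 − 97 = 16 m.
N² = (9.81/1025.255) × (1.09/16) = 6.5184 × 10⁻⁴ s⁻² ≈ 6.52 × 10⁻⁴ s⁻².

6.52 × 10⁻⁴ s⁻²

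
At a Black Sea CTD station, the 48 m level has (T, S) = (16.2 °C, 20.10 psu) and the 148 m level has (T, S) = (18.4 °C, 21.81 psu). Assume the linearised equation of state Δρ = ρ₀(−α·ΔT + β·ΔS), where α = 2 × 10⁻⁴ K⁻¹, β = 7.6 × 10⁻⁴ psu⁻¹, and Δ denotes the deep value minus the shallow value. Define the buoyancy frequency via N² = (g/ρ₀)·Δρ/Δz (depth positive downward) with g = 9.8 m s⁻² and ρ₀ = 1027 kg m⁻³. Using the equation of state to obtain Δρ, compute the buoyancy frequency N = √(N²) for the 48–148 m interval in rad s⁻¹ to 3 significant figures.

ΔT = +2.2 K, ΔS = +1.71 psu (deep − shallow).
Δρ/ρ₀ = −αΔT + βΔS = -4.40 × 10⁻⁴ + 1.2996 × 10⁻³ = 8.596 × 10⁻⁴, so Δρ ≈ 0.8828 kg m⁻³.
N² = (g/ρ₀)·Δρ/Δz = g·(Δρ/ρ₀)/Δz = 9.8 × 8.596 × 10⁻⁴ / 100 = 8.4241 × 10⁻⁵ s⁻².
N = √(8.4241 × 10⁻⁵) = 9.1783 × 10⁻³ rad s⁻¹ ≈ 9.18 × 10⁻³ rad s⁻¹.

9.18 × 10⁻³ rad s⁻¹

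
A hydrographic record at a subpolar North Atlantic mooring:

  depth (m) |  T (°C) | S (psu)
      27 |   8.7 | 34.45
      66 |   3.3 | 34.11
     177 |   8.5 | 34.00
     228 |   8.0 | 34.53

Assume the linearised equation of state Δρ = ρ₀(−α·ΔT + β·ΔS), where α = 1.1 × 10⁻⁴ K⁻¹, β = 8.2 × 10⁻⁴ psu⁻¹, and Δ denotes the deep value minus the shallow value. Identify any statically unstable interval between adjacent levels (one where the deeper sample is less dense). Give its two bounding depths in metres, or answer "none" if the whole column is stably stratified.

66–177 m

Evaluate Δρ/ρ₀ = −αΔT + βΔS across each adjacent pair:
  27–66 m: −αΔT+βΔS = −(1.1 × 10⁻⁴)(-5.4)+(8.2 × 10⁻⁴)(-0.34) = 3.2 × 10⁻⁴ → stable
  66–177 m: −αΔT+βΔS = −(1.1 × 10⁻⁴)(+5.2)+(8.2 × 10⁻⁴)(-0.11) = -6.6 × 10⁻⁴ → UNSTABLE
  177–228 m: −αΔT+βΔS = −(1.1 × 10⁻⁴)(-0.5)+(8.2 × 10⁻⁴)(+0.53) = 4.9 × 10⁻⁴ → stable
The 66–177 m interval has Δρ < 0: lighter water underlies denser water.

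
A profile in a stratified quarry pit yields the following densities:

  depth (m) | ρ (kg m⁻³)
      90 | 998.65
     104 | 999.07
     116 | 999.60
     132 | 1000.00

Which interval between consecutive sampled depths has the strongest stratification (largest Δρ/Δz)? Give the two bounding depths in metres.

104–116 m

Compute the density gradient over each adjacent pair:
  90–104 m: Δρ/Δz = 0.42/14 = 0.030 kg m⁻⁴
  104–116 m: Δρ/Δz = 0.53/12 = 0.044 kg m⁻⁴
  116–132 m: Δρ/Δz = 0.40/16 = 0.025 kg m⁻⁴
The largest gradient is in the 104–116 m interval — the pycnocline.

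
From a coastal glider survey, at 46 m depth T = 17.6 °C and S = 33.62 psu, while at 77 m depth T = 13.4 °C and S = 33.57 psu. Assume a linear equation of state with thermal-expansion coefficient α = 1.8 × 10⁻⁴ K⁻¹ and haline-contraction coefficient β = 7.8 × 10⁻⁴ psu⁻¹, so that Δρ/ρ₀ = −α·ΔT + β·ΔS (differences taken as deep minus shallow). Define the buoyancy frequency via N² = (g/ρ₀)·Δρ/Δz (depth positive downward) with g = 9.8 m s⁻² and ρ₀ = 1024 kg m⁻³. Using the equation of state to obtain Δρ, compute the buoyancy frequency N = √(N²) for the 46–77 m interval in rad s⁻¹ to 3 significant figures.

0.0151 rad s⁻¹

ΔT = -4.2 K, ΔS = -0.05 psu (deep − shallow).
Δρ/ρ₀ = −αΔT + βΔS = 7.56 × 10⁻⁴ − 3.90 × 10⁻⁵ = 7.17 × 10⁻⁴, so Δρ ≈ 0.7342 kg m⁻³.
N² = (g/ρ₀)·Δρ/Δz = g·(Δρ/ρ₀)/Δz = 9.8 × 7.17 × 10⁻⁴ / 31 = 2.2666 × 10⁻⁴ s⁻².
N = √(2.2666 × 10⁻⁴) = 0.015055 rad s⁻¹ ≈ 0.0151 rad s⁻¹.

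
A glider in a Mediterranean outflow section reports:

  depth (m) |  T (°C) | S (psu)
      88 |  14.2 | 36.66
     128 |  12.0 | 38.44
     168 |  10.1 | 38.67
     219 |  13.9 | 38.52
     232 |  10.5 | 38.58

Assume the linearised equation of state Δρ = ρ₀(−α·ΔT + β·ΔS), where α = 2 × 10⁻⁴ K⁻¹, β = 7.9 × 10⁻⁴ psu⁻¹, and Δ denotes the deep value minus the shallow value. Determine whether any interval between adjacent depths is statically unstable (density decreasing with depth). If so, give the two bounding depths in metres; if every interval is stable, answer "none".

168–219 m

Evaluate Δρ/ρ₀ = −αΔT + βΔS across each adjacent pair:
  88–128 m: −αΔT+βΔS = −(2 × 10⁻⁴)(-2.2)+(7.9 × 10⁻⁴)(+1.78) = 1.8 × 10⁻³ → stable
  128–168 m: −αΔT+βΔS = −(2 × 10⁻⁴)(-1.9)+(7.9 × 10⁻⁴)(+0.23) = 5.6 × 10⁻⁴ → stable
  168–219 m: −αΔT+βΔS = −(2 × 10⁻⁴)(+3.8)+(7.9 × 10⁻⁴)(-0.15) = -8.8 × 10⁻⁴ → UNSTABLE
  219–232 m: −αΔT+βΔS = −(2 × 10⁻⁴)(-3.4)+(7.9 × 10⁻⁴)(+0.06) = 7.3 × 10⁻⁴ → stable
The 168–219 m interval has Δρ < 0: lighter water underlies denser water.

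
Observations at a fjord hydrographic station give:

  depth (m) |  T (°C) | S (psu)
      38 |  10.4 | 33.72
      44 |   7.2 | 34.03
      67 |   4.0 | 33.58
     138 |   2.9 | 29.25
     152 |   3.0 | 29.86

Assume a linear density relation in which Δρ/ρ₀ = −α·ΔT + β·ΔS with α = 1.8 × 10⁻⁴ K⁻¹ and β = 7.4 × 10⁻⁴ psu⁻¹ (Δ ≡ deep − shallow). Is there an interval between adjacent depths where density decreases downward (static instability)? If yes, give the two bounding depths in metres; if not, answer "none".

Evaluate Δρ/ρ₀ = −αΔT + βΔS across each adjacent pair:
  38–44 m: −αΔT+βΔS = −(1.8 × 10⁻⁴)(-3.2)+(7.4 × 10⁻⁴)(+0.31) = 8.1 × 10⁻⁴ → stable
  44–67 m: −αΔT+βΔS = −(1.8 × 10⁻⁴)(-3.2)+(7.4 × 10⁻⁴)(-0.45) = 2.4 × 10⁻⁴ → stable
  67–138 m: −αΔT+βΔS = −(1.8 × 10⁻⁴)(-1.1)+(7.4 × 10⁻⁴)(-4.33) = -3.0 × 10⁻³ → UNSTABLE
  138–152 m: −αΔT+βΔS = −(1.8 × 10⁻⁴)(+0.1)+(7.4 × 10⁻⁴)(+0.61) = 4.3 × 10⁻⁴ → stable
The 67–138 m interval has Δρ < 0: lighter water underlies denser water.

67–138 m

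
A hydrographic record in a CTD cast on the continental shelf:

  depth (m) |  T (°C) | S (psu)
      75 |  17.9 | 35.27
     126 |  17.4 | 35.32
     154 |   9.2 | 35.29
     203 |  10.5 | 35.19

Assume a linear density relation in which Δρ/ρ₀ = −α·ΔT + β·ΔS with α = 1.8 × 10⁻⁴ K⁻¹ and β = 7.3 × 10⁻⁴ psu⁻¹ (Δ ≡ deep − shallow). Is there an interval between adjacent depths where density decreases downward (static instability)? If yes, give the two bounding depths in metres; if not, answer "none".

154–203 m

Evaluate Δρ/ρ₀ = −αΔT + βΔS across each adjacent pair:
  75–126 m: −αΔT+βΔS = −(1.8 × 10⁻⁴)(-0.5)+(7.3 × 10⁻⁴)(+0.05) = 1.3 × 10⁻⁴ → stable
  126–154 m: −αΔT+βΔS = −(1.8 × 10⁻⁴)(-8.2)+(7.3 × 10⁻⁴)(-0.03) = 1.5 × 10⁻³ → stable
  154–203 m: −αΔT+βΔS = −(1.8 × 10⁻⁴)(+1.3)+(7.3 × 10⁻⁴)(-0.10) = -3.1 × 10⁻⁴ → UNSTABLE
The 154–203 m interval has Δρ < 0: lighter water underlies denser water.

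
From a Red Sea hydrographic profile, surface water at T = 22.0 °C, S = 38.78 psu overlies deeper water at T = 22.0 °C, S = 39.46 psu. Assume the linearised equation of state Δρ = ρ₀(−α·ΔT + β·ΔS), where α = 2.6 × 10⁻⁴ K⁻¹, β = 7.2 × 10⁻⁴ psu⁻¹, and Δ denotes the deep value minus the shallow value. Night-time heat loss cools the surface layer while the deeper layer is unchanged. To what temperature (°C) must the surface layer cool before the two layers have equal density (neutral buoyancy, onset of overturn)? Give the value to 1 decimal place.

Neutral buoyancy requires Δρ = 0, i.e. −α(T_deep − T_surf′) + β(S_deep − S_surf) = 0.
T_surf′ = T_deep − (β/α)·ΔS = 22.0 − (7.2 × 10⁻⁴/2.6 × 10⁻⁴)·(+0.68) = 20.117 °C.
Cooling required: 22.0 − (20.117) = 1.883 °C.

20.1 °C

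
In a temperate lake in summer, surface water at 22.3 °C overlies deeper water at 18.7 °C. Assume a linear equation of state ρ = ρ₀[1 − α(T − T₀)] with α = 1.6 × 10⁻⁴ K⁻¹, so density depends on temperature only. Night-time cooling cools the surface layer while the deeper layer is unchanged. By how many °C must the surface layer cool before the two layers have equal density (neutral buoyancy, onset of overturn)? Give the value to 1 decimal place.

With temperature the only control, equal density requires T_surf′ = T_deep.
T_surf′ = 18.7 °C.
Cooling required: 22.3 − 18.7 = 3.6 °C.

3.6 °C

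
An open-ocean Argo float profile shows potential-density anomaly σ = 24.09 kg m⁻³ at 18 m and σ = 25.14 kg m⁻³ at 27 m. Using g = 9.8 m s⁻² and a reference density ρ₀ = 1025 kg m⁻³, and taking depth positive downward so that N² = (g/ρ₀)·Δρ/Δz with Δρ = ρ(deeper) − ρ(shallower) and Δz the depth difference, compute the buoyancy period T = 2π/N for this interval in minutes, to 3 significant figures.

Δρ = 1025.14 − 1024.09 = 1.05 kg m⁻³ over Δz = 27 − 18 = 9 m.
N² = (9.8/1025) × (1.05/9) = 1.1154 × 10⁻³ s⁻².
N = √(1.1154 × 10⁻³) = 0.033398 rad s⁻¹, so T = 2π/N = 188.13 s = 3.1355 min ≈ 3.14 min.

3.14 min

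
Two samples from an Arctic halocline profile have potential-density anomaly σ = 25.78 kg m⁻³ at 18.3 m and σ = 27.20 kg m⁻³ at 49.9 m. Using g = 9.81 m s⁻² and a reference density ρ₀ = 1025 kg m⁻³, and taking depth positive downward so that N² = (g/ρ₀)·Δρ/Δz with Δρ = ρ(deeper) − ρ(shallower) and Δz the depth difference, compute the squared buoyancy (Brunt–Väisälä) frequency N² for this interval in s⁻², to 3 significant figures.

4.30 × 10⁻⁴ s⁻²

Δρ = 1027.20 − 1025.78 = 1.42 kg m⁻³ over Δz = 49.9 − 18.3 = 31.6 m.
N² = (9.81/1025) × (1.42/31.6) = 4.3008 × 10⁻⁴ s⁻² ≈ 4.30 × 10⁻⁴ s⁻².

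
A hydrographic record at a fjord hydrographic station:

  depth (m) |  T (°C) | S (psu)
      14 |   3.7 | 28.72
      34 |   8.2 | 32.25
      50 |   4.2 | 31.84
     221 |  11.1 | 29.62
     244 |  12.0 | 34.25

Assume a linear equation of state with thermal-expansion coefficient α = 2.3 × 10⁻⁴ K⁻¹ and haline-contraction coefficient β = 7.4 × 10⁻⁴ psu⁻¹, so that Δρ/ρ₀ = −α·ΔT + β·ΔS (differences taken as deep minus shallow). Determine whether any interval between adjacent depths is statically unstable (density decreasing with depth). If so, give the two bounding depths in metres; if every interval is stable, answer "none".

50–221 m

Evaluate Δρ/ρ₀ = −αΔT + βΔS across each adjacent pair:
  14–34 m: −αΔT+βΔS = −(2.3 × 10⁻⁴)(+4.5)+(7.4 × 10⁻⁴)(+3.53) = 1.6 × 10⁻³ → stable
  34–50 m: −αΔT+βΔS = −(2.3 × 10⁻⁴)(-4.0)+(7.4 × 10⁻⁴)(-0.41) = 6.2 × 10⁻⁴ → stable
  50–221 m: −αΔT+βΔS = −(2.3 × 10⁻⁴)(+6.9)+(7.4 × 10⁻⁴)(-2.22) = -3.2 × 10⁻³ → UNSTABLE
  221–244 m: −αΔT+βΔS = −(2.3 × 10⁻⁴)(+0.9)+(7.4 × 10⁻⁴)(+4.63) = 3.2 × 10⁻³ → stable
The 50–221 m interval has Δρ < 0: lighter water underlies denser water.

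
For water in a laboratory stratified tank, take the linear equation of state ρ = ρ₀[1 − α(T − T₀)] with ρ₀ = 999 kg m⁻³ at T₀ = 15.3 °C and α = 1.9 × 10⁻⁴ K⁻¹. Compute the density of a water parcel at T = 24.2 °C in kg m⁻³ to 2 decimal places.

997.31 kg m⁻³

T − T₀ = +8.9 K.
Bracket = 1 − α·(+8.9) = 1 + (-1.691 × 10⁻³) = 0.9983090.
ρ = 999 × 0.9983090 = 997.31 kg m⁻³.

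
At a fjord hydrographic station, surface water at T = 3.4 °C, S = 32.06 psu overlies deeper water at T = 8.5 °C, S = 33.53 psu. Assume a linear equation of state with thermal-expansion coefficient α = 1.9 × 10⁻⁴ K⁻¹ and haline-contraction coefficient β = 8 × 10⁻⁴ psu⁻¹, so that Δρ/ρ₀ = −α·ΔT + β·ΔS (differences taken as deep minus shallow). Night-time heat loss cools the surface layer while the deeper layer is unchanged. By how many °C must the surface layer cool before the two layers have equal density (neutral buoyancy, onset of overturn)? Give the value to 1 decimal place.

Neutral buoyancy requires Δρ = 0, i.e. −α(T_deep − T_surf′) + β(S_deep − S_surf) = 0.
T_surf′ = T_deep − (β/α)·ΔS = 8.5 − (8 × 10⁻⁴/1.9 × 10⁻⁴)·(+1.47) = 2.311 °C.
Cooling required: 3.4 − (2.311) = 1.089 °C.

1.1 °C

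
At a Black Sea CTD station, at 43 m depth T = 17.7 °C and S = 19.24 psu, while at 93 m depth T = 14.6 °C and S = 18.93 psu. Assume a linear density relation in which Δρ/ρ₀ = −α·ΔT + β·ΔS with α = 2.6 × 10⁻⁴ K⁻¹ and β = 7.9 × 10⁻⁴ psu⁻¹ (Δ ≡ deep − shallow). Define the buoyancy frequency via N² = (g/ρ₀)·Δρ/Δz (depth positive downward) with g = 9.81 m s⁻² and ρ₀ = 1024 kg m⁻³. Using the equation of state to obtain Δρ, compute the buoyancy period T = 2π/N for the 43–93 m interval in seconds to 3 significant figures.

ΔT = -3.1 K, ΔS = -0.31 psu (deep − shallow).
Δρ/ρ₀ = −αΔT + βΔS = 8.06 × 10⁻⁴ − 2.449 × 10⁻⁴ = 5.611 × 10⁻⁴, so Δρ ≈ 0.5746 kg m⁻³.
N² = (g/ρ₀)·Δρ/Δz = g·(Δρ/ρ₀)/Δz = 9.81 × 5.611 × 10⁻⁴ / 50 = 1.1009 × 10⁻⁴ s⁻².
N = √(1.1009 × 10⁻⁴) = 0.010492 rad s⁻¹ → T = 2π/N = 598.85 s ≈ 599 s.

599 s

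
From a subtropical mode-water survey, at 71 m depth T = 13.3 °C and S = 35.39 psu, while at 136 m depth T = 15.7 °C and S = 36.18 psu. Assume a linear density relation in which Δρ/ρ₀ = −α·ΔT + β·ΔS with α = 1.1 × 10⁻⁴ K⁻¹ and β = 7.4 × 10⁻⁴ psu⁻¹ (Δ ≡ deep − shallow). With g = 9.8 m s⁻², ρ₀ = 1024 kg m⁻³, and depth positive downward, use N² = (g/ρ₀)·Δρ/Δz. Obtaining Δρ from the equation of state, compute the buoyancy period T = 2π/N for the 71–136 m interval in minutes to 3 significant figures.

15.1 min

ΔT = +2.4 K, ΔS = +0.79 psu (deep − shallow).
Δρ/ρ₀ = −αΔT + βΔS = -2.64 × 10⁻⁴ + 5.846 × 10⁻⁴ = 3.206 × 10⁻⁴, so Δρ ≈ 0.3283 kg m⁻³.
N² = (g/ρ₀)·Δρ/Δz = g·(Δρ/ρ₀)/Δz = 9.8 × 3.206 × 10⁻⁴ / 65 = 4.8337 × 10⁻⁵ s⁻².
N = √(4.8337 × 10⁻⁵) = 6.9525 × 10⁻³ rad s⁻¹ → T = 2π/N = 903.73 s = 15.062 min ≈ 15.1 min.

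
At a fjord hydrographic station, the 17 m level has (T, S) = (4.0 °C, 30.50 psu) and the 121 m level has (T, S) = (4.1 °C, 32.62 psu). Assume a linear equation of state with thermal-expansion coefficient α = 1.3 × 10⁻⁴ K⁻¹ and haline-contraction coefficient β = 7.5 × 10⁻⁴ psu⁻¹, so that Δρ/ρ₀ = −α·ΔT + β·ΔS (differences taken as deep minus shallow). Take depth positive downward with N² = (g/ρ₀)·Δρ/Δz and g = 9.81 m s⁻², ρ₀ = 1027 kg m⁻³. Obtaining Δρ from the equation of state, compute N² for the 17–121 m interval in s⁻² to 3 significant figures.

ΔT = +0.1 K, ΔS = +2.12 psu (deep − shallow).
Δρ/ρ₀ = −αΔT + βΔS = -1.30 × 10⁻⁵ + 1.59 × 10⁻³ = 1.577 × 10⁻³, so Δρ ≈ 1.620 kg m⁻³.
N² = (g/ρ₀)·Δρ/Δz = g·(Δρ/ρ₀)/Δz = 9.81 × 1.577 × 10⁻³ / 104 = 1.4875 × 10⁻⁴ s⁻² ≈ 1.49 × 10⁻⁴ s⁻².

1.49 × 10⁻⁴ s⁻²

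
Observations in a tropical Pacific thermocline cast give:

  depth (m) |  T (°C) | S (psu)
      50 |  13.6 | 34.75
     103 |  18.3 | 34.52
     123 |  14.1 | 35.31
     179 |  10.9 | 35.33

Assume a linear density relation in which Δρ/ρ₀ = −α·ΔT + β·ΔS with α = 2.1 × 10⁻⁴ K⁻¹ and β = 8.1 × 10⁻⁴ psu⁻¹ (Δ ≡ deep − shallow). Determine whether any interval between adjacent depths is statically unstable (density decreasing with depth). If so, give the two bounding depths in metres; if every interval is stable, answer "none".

50–103 m

Evaluate Δρ/ρ₀ = −αΔT + βΔS across each adjacent pair:
  50–103 m: −αΔT+βΔS = −(2.1 × 10⁻⁴)(+4.7)+(8.1 × 10⁻⁴)(-0.23) = -1.2 × 10⁻³ → UNSTABLE
  103–123 m: −αΔT+βΔS = −(2.1 × 10⁻⁴)(-4.2)+(8.1 × 10⁻⁴)(+0.79) = 1.5 × 10⁻³ → stable
  123–179 m: −αΔT+βΔS = −(2.1 × 10⁻⁴)(-3.2)+(8.1 × 10⁻⁴)(+0.02) = 6.9 × 10⁻⁴ → stable
The 50–103 m interval has Δρ < 0: lighter water underlies denser water.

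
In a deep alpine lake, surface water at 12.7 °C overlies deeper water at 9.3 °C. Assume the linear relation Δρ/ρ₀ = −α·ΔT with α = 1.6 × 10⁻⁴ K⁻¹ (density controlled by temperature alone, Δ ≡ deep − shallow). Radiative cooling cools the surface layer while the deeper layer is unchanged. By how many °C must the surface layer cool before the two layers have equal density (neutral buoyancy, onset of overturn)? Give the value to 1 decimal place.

With temperature the only control, equal density requires T_surf′ = T_deep.
T_surf′ = 9.3 °C.
Cooling required: 12.7 − 9.3 = 3.4 °C.

3.4 °C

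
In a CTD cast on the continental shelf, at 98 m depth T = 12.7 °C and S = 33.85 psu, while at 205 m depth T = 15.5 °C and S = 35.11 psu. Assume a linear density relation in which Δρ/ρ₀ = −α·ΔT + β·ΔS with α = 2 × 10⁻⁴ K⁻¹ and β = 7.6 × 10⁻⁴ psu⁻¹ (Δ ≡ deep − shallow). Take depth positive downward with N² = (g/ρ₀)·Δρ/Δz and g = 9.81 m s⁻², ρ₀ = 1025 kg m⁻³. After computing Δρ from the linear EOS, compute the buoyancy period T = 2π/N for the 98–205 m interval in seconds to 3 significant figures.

ΔT = +2.8 K, ΔS = +1.26 psu (deep − shallow).
Δρ/ρ₀ = −αΔT + βΔS = -5.60 × 10⁻⁴ + 9.576 × 10⁻⁴ = 3.976 × 10⁻⁴, so Δρ ≈ 0.4075 kg m⁻³.
N² = (g/ρ₀)·Δρ/Δz = g·(Δρ/ρ₀)/Δz = 9.81 × 3.976 × 10⁻⁴ / 107 = 3.6453 × 10⁻⁵ s⁻².
N = √(3.6453 × 10⁻⁵) = 6.0376 × 10⁻³ rad s⁻¹ → T = 2π/N = 1.0407 × 10³ s ≈ 1.04 × 10³ s.

1.04 × 10³ s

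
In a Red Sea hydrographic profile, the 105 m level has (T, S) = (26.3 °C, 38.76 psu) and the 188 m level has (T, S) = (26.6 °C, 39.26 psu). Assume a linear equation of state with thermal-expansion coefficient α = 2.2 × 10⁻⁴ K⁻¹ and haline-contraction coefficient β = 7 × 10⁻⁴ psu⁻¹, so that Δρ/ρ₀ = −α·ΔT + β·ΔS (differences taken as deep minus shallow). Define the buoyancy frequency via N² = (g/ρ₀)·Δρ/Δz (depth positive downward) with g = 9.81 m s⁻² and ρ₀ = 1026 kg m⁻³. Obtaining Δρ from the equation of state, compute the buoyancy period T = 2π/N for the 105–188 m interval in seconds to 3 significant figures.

ΔT = +0.3 K, ΔS = +0.50 psu (deep − shallow).
Δρ/ρ₀ = −αΔT + βΔS = -6.60 × 10⁻⁵ + 3.50 × 10⁻⁴ = 2.84 × 10⁻⁴, so Δρ ≈ 0.2914 kg m⁻³.
N² = (g/ρ₀)·Δρ/Δz = g·(Δρ/ρ₀)/Δz = 9.81 × 2.84 × 10⁻⁴ / 83 = 3.3567 × 10⁻⁵ s⁻².
N = √(3.3567 × 10⁻⁵) = 5.7937 × 10⁻³ rad s⁻¹ → T = 2π/N = 1.0845 × 10³ s ≈ 1.08 × 10³ s.

1.08 × 10³ s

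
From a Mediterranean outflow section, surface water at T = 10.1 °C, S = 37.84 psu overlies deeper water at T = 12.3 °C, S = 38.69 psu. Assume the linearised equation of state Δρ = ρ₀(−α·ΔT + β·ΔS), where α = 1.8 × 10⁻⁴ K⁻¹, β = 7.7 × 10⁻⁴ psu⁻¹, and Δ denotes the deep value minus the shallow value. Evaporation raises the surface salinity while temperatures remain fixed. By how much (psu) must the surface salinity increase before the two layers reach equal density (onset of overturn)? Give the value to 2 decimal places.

0.34 psu

Neutral buoyancy requires −α(T_deep − T_surf) + β(S_deep − S_surf′) = 0.
S_surf′ = S_deep − (α/β)·ΔT = 38.69 − (1.8 × 10⁻⁴/7.7 × 10⁻⁴)·(+2.2) = 38.1757 psu.
Increase required: 38.1757 − 37.84 = 0.3357 psu.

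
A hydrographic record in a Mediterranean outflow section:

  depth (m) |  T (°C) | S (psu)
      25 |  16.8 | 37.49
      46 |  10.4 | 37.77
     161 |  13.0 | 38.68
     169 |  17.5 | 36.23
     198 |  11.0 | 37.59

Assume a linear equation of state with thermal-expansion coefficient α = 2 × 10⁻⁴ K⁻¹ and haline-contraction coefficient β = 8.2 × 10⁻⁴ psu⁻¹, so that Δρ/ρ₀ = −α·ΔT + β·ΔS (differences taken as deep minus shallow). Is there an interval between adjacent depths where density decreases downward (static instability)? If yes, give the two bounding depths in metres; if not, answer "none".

161–169 m

Evaluate Δρ/ρ₀ = −αΔT + βΔS across each adjacent pair:
  25–46 m: −αΔT+βΔS = −(2 × 10⁻⁴)(-6.4)+(8.2 × 10⁻⁴)(+0.28) = 1.5 × 10⁻³ → stable
  46–161 m: −αΔT+βΔS = −(2 × 10⁻⁴)(+2.6)+(8.2 × 10⁻⁴)(+0.91) = 2.3 × 10⁻⁴ → stable
  161–169 m: −αΔT+βΔS = −(2 × 10⁻⁴)(+4.5)+(8.2 × 10⁻⁴)(-2.45) = -2.9 × 10⁻³ → UNSTABLE
  169–198 m: −αΔT+βΔS = −(2 × 10⁻⁴)(-6.5)+(8.2 × 10⁻⁴)(+1.36) = 2.4 × 10⁻³ → stable
The 161–169 m interval has Δρ < 0: lighter water underlies denser water.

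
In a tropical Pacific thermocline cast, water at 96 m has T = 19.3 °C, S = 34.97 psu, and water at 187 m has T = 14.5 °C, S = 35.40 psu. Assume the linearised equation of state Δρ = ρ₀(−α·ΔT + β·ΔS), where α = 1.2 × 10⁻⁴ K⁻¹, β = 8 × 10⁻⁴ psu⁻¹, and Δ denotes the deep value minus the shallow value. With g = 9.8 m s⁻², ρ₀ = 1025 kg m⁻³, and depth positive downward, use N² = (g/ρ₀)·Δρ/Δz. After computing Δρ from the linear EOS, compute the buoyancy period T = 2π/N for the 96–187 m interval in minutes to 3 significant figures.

10.5 min

ΔT = -4.8 K, ΔS = +0.43 psu (deep − shallow).
Δρ/ρ₀ = −αΔT + βΔS = 5.76 × 10⁻⁴ + 3.44 × 10⁻⁴ = 9.20 × 10⁻⁴, so Δρ ≈ 0.9430 kg m⁻³.
N² = (g/ρ₀)·Δρ/Δz = g·(Δρ/ρ₀)/Δz = 9.8 × 9.20 × 10⁻⁴ / 91 = 9.9077 × 10⁻⁵ s⁻².
N = √(9.9077 × 10⁻⁵) = 9.9537 × 10⁻³ rad s⁻¹ → T = 2π/N = 631.24 s = 10.521 min ≈ 10.5 min.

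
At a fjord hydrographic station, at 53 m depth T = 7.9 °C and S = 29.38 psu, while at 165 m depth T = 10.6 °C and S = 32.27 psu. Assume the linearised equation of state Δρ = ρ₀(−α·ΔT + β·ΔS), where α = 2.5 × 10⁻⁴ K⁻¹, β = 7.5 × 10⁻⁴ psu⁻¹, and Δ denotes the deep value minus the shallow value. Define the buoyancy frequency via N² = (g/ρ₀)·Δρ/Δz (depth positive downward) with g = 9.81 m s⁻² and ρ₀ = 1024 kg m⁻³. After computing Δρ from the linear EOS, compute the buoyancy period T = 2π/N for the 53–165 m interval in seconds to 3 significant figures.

550 s

ΔT = +2.7 K, ΔS = +2.89 psu (deep − shallow).
Δρ/ρ₀ = −αΔT + βΔS = -6.75 × 10⁻⁴ + 2.1675 × 10⁻³ = 1.4925 × 10⁻³, so Δρ ≈ 1.528 kg m⁻³.
N² = (g/ρ₀)·Δρ/Δz = g·(Δρ/ρ₀)/Δz = 9.81 × 1.4925 × 10⁻³ / 112 = 1.3073 × 10⁻⁴ s⁻².
N = √(1.3073 × 10⁻⁴) = 0.011434 rad s⁻¹ → T = 2π/N = 549.52 s ≈ 550 s.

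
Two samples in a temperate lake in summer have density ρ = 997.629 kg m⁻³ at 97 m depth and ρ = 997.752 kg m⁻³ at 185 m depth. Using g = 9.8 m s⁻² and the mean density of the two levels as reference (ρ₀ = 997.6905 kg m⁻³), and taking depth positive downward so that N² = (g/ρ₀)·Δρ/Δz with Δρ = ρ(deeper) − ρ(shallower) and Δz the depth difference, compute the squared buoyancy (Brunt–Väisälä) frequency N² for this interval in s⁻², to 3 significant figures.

Δρ = 997.752 − 997.629 = 0.123 kg m⁻³ over Δz = 185 − 97 = 88 m.
N² = (9.8/997.6905) × (0.123/88) = 1.3729 × 10⁻⁵ s⁻² ≈ 1.37 × 10⁻⁵ s⁻².

1.37 × 10⁻⁵ s⁻²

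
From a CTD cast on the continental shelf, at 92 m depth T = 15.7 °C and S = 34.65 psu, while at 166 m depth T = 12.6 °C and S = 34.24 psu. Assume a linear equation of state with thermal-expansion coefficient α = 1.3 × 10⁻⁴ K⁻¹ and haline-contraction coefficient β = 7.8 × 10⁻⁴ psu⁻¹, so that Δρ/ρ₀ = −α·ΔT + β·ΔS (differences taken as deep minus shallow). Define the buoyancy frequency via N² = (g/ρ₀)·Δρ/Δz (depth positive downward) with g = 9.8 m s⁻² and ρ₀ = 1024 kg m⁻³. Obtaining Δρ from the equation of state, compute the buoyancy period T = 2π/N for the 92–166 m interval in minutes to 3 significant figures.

ΔT = -3.1 K, ΔS = -0.41 psu (deep − shallow).
Δρ/ρ₀ = −αΔT + βΔS = 4.03 × 10⁻⁴ − 3.198 × 10⁻⁴ = 8.32 × 10⁻⁵, so Δρ ≈ 0.08520 kg m⁻³.
N² = (g/ρ₀)·Δρ/Δz = g·(Δρ/ρ₀)/Δz = 9.8 × 8.32 × 10⁻⁵ / 74 = 1.1018 × 10⁻⁵ s⁻².
N = √(1.1018 × 10⁻⁵) = 3.3193 × 10⁻³ rad s⁻¹ → T = 2π/N = 1.8929 × 10³ s = 31.548 min ≈ 31.5 min.

31.5 min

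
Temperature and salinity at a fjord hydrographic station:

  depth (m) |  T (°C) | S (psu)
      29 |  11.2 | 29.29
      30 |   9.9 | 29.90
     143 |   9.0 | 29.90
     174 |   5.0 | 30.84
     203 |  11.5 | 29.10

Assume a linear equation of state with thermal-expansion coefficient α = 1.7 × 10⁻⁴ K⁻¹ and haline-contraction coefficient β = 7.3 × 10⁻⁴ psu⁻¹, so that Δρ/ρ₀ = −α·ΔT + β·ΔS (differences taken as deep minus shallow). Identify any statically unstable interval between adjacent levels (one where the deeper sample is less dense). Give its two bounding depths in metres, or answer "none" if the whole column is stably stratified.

174–203 m

Evaluate Δρ/ρ₀ = −αΔT + βΔS across each adjacent pair:
  29–30 m: −αΔT+βΔS = −(1.7 × 10⁻⁴)(-1.3)+(7.3 × 10⁻⁴)(+0.61) = 6.7 × 10⁻⁴ → stable
  30–143 m: −αΔT+βΔS = −(1.7 × 10⁻⁴)(-0.9)+(7.3 × 10⁻⁴)(+0.00) = 1.5 × 10⁻⁴ → stable
  143–174 m: −αΔT+βΔS = −(1.7 × 10⁻⁴)(-4.0)+(7.3 × 10⁻⁴)(+0.94) = 1.4 × 10⁻³ → stable
  174–203 m: −αΔT+βΔS = −(1.7 × 10⁻⁴)(+6.5)+(7.3 × 10⁻⁴)(-1.74) = -2.4 × 10⁻³ → UNSTABLE
The 174–203 m interval has Δρ < 0: lighter water underlies denser water.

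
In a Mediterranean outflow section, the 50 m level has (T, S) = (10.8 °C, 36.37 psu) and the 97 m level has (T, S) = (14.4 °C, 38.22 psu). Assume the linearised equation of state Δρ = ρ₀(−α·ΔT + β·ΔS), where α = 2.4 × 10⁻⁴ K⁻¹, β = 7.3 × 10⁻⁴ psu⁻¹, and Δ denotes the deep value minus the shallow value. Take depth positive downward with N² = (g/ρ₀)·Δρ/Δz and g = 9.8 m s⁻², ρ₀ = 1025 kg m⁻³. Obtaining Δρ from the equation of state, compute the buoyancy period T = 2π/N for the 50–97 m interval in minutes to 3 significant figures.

10.4 min

ΔT = +3.6 K, ΔS = +1.85 psu (deep − shallow).
Δρ/ρ₀ = −αΔT + βΔS = -8.64 × 10⁻⁴ + 1.3505 × 10⁻³ = 4.865 × 10⁻⁴, so Δρ ≈ 0.4987 kg m⁻³.
N² = (g/ρ₀)·Δρ/Δz = g·(Δρ/ρ₀)/Δz = 9.8 × 4.865 × 10⁻⁴ / 47 = 1.0144 × 10⁻⁴ s⁻².
N = √(1.0144 × 10⁻⁴) = 0.010072 rad s⁻¹ → T = 2π/N = 623.83 s = 10.397 min ≈ 10.4 min.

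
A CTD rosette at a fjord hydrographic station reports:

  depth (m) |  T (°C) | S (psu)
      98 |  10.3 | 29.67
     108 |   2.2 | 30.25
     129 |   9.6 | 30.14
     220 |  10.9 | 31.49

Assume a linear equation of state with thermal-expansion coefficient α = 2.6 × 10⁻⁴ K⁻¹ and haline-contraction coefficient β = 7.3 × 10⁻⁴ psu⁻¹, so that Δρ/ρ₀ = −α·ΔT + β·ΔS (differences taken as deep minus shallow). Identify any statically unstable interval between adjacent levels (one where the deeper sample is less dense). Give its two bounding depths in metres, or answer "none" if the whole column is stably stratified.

108–129 m

Evaluate Δρ/ρ₀ = −αΔT + βΔS across each adjacent pair:
  98–108 m: −αΔT+βΔS = −(2.6 × 10⁻⁴)(-8.1)+(7.3 × 10⁻⁴)(+0.58) = 2.5 × 10⁻³ → stable
  108–129 m: −αΔT+βΔS = −(2.6 × 10⁻⁴)(+7.4)+(7.3 × 10⁻⁴)(-0.11) = -2.0 × 10⁻³ → UNSTABLE
  129–220 m: −αΔT+βΔS = −(2.6 × 10⁻⁴)(+1.3)+(7.3 × 10⁻⁴)(+1.35) = 6.5 × 10⁻⁴ → stable
The 108–129 m interval has Δρ < 0: lighter water underlies denser water.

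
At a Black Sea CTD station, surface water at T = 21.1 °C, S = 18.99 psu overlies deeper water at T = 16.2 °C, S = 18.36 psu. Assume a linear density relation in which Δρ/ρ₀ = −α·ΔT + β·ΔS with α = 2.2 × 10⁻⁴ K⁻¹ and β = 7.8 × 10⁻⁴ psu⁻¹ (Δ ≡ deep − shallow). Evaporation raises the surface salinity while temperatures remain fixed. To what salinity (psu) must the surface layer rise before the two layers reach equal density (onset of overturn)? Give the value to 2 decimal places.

19.74 psu

Neutral buoyancy requires −α(T_deep − T_surf) + β(S_deep − S_surf′) = 0.
S_surf′ = S_deep − (α/β)·ΔT = 18.36 − (2.2 × 10⁻⁴/7.8 × 10⁻⁴)·(-4.9) = 19.7421 psu.
Increase required: 19.7421 − 18.99 = 0.7521 psu.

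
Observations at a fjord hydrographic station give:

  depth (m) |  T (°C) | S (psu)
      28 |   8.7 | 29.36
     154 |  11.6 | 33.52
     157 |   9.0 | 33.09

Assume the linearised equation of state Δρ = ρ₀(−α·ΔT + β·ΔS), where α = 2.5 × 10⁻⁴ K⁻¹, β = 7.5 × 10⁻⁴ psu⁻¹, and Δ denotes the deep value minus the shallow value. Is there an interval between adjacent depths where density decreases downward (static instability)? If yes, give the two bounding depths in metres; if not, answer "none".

none

Evaluate Δρ/ρ₀ = −αΔT + βΔS across each adjacent pair:
  28–154 m: −αΔT+βΔS = −(2.5 × 10⁻⁴)(+2.9)+(7.5 × 10⁻⁴)(+4.16) = 2.4 × 10⁻³ → stable
  154–157 m: −αΔT+βΔS = −(2.5 × 10⁻⁴)(-2.6)+(7.5 × 10⁻⁴)(-0.43) = 3.3 × 10⁻⁴ → stable
Every interval has Δρ > 0: the column is stably stratified throughout.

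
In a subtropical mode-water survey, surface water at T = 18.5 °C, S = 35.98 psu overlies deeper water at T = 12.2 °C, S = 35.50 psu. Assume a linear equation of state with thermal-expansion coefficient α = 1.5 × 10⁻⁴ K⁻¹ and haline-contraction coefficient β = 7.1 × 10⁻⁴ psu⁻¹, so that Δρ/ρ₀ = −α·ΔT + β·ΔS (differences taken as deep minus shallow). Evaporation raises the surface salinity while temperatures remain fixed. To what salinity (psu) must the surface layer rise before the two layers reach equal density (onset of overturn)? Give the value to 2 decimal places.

Neutral buoyancy requires −α(T_deep − T_surf) + β(S_deep − S_surf′) = 0.
S_surf′ = S_deep − (α/β)·ΔT = 35.50 − (1.5 × 10⁻⁴/7.1 × 10⁻⁴)·(-6.3) = 36.8310 psu.
Increase required: 36.8310 − 35.98 = 0.8510 psu.

36.83 psu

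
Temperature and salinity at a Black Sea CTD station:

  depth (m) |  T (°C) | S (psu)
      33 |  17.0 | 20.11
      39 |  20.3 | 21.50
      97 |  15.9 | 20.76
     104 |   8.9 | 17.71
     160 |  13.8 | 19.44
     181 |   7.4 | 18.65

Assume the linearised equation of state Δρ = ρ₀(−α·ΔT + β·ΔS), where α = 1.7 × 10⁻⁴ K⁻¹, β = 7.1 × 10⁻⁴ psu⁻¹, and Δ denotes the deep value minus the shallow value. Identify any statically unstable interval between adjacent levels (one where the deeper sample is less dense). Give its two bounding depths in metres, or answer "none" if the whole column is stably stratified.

97–104 m

Evaluate Δρ/ρ₀ = −αΔT + βΔS across each adjacent pair:
  33–39 m: −αΔT+βΔS = −(1.7 × 10⁻⁴)(+3.3)+(7.1 × 10⁻⁴)(+1.39) = 4.3 × 10⁻⁴ → stable
  39–97 m: −αΔT+βΔS = −(1.7 × 10⁻⁴)(-4.4)+(7.1 × 10⁻⁴)(-0.74) = 2.2 × 10⁻⁴ → stable
  97–104 m: −αΔT+βΔS = −(1.7 × 10⁻⁴)(-7.0)+(7.1 × 10⁻⁴)(-3.05) = -9.8 × 10⁻⁴ → UNSTABLE
  104–160 m: −αΔT+βΔS = −(1.7 × 10⁻⁴)(+4.9)+(7.1 × 10⁻⁴)(+1.73) = 4.0 × 10⁻⁴ → stable
  160–181 m: −αΔT+βΔS = −(1.7 × 10⁻⁴)(-6.4)+(7.1 × 10⁻⁴)(-0.79) = 5.3 × 10⁻⁴ → stable
The 97–104 m interval has Δρ < 0: lighter water underlies denser water.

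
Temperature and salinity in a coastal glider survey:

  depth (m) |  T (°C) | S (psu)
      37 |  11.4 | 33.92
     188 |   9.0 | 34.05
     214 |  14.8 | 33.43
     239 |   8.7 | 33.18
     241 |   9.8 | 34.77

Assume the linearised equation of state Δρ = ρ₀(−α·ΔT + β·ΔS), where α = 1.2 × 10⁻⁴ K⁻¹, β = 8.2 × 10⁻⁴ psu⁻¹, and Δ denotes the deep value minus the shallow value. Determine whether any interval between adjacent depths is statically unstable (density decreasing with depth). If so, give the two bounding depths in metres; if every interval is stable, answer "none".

188–214 m

Evaluate Δρ/ρ₀ = −αΔT + βΔS across each adjacent pair:
  37–188 m: −αΔT+βΔS = −(1.2 × 10⁻⁴)(-2.4)+(8.2 × 10⁻⁴)(+0.13) = 3.9 × 10⁻⁴ → stable
  188–214 m: −αΔT+βΔS = −(1.2 × 10⁻⁴)(+5.8)+(8.2 × 10⁻⁴)(-0.62) = -1.2 × 10⁻³ → UNSTABLE
  214–239 m: −αΔT+βΔS = −(1.2 × 10⁻⁴)(-6.1)+(8.2 × 10⁻⁴)(-0.25) = 5.3 × 10⁻⁴ → stable
  239–241 m: −αΔT+βΔS = −(1.2 × 10⁻⁴)(+1.1)+(8.2 × 10⁻⁴)(+1.59) = 1.2 × 10⁻³ → stable
The 188–214 m interval has Δρ < 0: lighter water underlies denser water.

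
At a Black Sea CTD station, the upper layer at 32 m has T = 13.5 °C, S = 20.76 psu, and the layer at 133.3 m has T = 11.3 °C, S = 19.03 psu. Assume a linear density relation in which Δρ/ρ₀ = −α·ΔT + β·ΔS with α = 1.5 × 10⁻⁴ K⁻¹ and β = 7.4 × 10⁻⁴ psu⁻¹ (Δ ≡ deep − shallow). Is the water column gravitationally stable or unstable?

ΔT = 11.3 − 13.5 = -2.2 K and ΔS = 19.03 − 20.76 = -1.73 psu (deep − shallow).
−αΔT = 3.30 × 10⁻⁴; βΔS = -1.2802 × 10⁻³; sum Δρ/ρ₀ = -9.502 × 10⁻⁴.
Δρ/ρ₀ < 0, so Δρ < 0: deeper water is lighter → statically unstable; the column would overturn.

unstable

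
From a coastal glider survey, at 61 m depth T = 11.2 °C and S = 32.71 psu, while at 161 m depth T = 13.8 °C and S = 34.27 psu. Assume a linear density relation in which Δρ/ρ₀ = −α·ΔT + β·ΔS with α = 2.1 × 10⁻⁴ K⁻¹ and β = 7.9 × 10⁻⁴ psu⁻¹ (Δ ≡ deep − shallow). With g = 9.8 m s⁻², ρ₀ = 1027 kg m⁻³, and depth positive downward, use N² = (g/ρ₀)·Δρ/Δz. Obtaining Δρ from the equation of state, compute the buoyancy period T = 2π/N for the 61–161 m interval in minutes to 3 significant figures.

12.8 min

ΔT = +2.6 K, ΔS = +1.56 psu (deep − shallow).
Δρ/ρ₀ = −αΔT + βΔS = -5.46 × 10⁻⁴ + 1.2324 × 10⁻³ = 6.864 × 10⁻⁴, so Δρ ≈ 0.7049 kg m⁻³.
N² = (g/ρ₀)·Δρ/Δz = g·(Δρ/ρ₀)/Δz = 9.8 × 6.864 × 10⁻⁴ / 100 = 6.7267 × 10⁻⁵ s⁻².
N = √(6.7267 × 10⁻⁵) = 8.2016 × 10⁻³ rad s⁻¹ → T = 2π/N = 766.09 s = 12.768 min ≈ 12.8 min.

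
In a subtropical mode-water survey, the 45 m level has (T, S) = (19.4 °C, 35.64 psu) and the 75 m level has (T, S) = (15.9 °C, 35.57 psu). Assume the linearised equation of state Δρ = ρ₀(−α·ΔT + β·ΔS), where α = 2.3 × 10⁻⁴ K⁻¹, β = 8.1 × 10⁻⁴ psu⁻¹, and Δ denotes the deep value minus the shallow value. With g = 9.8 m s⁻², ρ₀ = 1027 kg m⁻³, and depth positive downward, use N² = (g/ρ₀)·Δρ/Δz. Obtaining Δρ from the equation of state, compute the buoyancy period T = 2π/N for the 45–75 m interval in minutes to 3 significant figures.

ΔT = -3.5 K, ΔS = -0.07 psu (deep − shallow).
Δρ/ρ₀ = −αΔT + βΔS = 8.05 × 10⁻⁴ − 5.67 × 10⁻⁵ = 7.483 × 10⁻⁴, so Δρ ≈ 0.7685 kg m⁻³.
N² = (g/ρ₀)·Δρ/Δz = g·(Δρ/ρ₀)/Δz = 9.8 × 7.483 × 10⁻⁴ / 30 = 2.4444 × 10⁻⁴ s⁻².
N = √(2.4444 × 10⁻⁴) = 0.015635 rad s⁻¹ → T = 2π/N = 401.87 s = 6.6978 min ≈ 6.70 min.

6.70 min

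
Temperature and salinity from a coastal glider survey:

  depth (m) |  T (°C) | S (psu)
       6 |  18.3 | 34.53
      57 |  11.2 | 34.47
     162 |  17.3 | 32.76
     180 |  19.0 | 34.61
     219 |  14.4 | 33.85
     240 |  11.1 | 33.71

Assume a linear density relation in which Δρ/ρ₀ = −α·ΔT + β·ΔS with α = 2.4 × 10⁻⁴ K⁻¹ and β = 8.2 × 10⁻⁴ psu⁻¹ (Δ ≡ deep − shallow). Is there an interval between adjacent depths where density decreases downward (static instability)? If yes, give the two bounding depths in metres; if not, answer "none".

57–162 m

Evaluate Δρ/ρ₀ = −αΔT + βΔS across each adjacent pair:
  6–57 m: −αΔT+βΔS = −(2.4 × 10⁻⁴)(-7.1)+(8.2 × 10⁻⁴)(-0.06) = 1.7 × 10⁻³ → stable
  57–162 m: −αΔT+βΔS = −(2.4 × 10⁻⁴)(+6.1)+(8.2 × 10⁻⁴)(-1.71) = -2.9 × 10⁻³ → UNSTABLE
  162–180 m: −αΔT+βΔS = −(2.4 × 10⁻⁴)(+1.7)+(8.2 × 10⁻⁴)(+1.85) = 1.1 × 10⁻³ → stable
  180–219 m: −αΔT+βΔS = −(2.4 × 10⁻⁴)(-4.6)+(8.2 × 10⁻⁴)(-0.76) = 4.8 × 10⁻⁴ → stable
  219–240 m: −αΔT+βΔS = −(2.4 × 10⁻⁴)(-3.3)+(8.2 × 10⁻⁴)(-0.14) = 6.8 × 10⁻⁴ → stable
The 57–162 m interval has Δρ < 0: lighter water underlies denser water.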